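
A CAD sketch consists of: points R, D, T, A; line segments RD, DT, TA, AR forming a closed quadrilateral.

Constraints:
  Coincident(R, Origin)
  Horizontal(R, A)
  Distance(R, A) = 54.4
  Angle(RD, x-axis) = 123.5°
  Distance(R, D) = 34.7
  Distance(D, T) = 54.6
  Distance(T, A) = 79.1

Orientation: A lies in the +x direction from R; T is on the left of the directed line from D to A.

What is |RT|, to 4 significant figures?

71.82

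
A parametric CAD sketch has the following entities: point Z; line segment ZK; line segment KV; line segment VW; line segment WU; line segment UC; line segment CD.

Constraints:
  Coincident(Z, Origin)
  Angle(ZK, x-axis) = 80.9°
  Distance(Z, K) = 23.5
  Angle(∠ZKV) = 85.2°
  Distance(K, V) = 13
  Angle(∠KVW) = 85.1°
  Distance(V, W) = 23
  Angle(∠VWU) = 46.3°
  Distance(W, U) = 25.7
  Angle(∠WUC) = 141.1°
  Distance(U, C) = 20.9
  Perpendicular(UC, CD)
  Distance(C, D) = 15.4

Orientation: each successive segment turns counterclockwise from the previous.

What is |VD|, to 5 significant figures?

18.467

Z is at the origin; ZK runs at 80.9° with length 23.5, so K = (3.7167, 23.204). ∠ZKV = 85.2° gives KV at 175.70° from the x-axis; with |KV| = 13.0, V = (-9.2467, 24.179). ∠KVW = 85.1° gives VW at -89.400° from the x-axis; with |VW| = 23.0, W = (-9.0058, 1.1802). ∠VWU = 46.3° gives WU at 44.300° from the x-axis; with |WU| = 25.7, U = (9.3875, 19.129). ∠WUC = 141.1° gives UC at 83.200° from the x-axis; with |UC| = 20.9, C = (11.862, 39.882). The perpendicularity gives CD at right angles to UC, so CD runs at 173.20°; with |CD| = 15.4, D = (-3.4296, 41.706). Then |VD| = |D − V| = 18.467.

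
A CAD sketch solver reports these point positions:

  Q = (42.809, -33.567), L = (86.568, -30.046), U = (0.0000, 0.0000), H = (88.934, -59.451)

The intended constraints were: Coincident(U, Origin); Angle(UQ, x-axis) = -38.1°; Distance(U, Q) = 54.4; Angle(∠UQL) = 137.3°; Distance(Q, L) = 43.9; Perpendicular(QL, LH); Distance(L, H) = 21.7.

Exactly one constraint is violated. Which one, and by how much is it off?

Distance(L, H) = 21.7 — off by 7.80.

U = (0.00, 0.00) ✓; UQ at -38.10° ✓; |UQ| = 54.40 ✓; ∠UQL = 137.3° ✓; |QL| = 43.90 ✓; ∠(QL, LH) = 90.00° ✓; |LH| = 29.50 ✗.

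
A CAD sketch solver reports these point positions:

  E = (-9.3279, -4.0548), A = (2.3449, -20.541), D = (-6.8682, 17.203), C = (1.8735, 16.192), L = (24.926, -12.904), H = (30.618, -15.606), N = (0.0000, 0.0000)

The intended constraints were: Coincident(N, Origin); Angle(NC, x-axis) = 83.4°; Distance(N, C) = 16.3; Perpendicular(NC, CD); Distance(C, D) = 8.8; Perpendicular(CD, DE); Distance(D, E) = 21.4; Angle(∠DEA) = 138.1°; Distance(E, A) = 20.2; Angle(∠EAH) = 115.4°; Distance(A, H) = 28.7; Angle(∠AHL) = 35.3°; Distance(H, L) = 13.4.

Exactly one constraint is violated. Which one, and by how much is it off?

Distance(H, L) = 13.4 — off by 7.10.

N = (0.00, 0.00) ✓; NC at 83.40° ✓; |NC| = 16.30 ✓; ∠(NC, CD) = 90.00° ✓; |CD| = 8.800 ✓; ∠(CD, DE) = 90.00° ✓; |DE| = 21.40 ✓; ∠DEA = 138.1° ✓; |EA| = 20.20 ✓; ∠EAH = 115.4° ✓; |AH| = 28.70 ✓; ∠AHL = 35.29° ✓; |HL| = 6.301 ✗.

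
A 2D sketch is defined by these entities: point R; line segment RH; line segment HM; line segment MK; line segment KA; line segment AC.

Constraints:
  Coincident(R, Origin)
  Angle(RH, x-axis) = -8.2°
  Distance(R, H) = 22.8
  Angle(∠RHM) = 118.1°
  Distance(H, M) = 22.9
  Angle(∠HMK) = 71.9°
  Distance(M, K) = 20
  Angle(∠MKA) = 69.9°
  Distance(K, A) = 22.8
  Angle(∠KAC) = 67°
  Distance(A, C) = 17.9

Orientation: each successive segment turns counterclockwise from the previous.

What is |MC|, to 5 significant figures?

9.2253

R is at the origin; RH runs at -8.2° with length 22.8, so H = (22.567, -3.2519). ∠RHM = 118.1° gives HM at 53.700° from the x-axis; with |HM| = 22.9, M = (36.124, 15.204). ∠HMK = 71.9° gives MK at 161.80° from the x-axis; with |MK| = 20.0, K = (17.125, 21.451). ∠MKA = 69.9° gives KA at -88.100° from the x-axis; with |KA| = 22.8, A = (17.880, -1.3369). ∠KAC = 67.0° gives AC at 24.900° from the x-axis; with |AC| = 17.9, C = (34.117, 6.1996). Then |MC| = |C − M| = 9.2253.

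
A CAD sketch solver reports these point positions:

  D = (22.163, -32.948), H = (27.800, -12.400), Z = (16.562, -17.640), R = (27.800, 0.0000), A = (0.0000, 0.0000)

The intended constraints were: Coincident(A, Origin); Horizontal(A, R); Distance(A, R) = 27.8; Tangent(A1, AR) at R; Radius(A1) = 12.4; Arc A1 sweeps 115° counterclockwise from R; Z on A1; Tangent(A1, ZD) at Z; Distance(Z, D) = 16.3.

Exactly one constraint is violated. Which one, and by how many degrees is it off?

Tangent(A1, ZD) at Z — off by 4.90°.

A = (0.00, 0.00) ✓; A.y = 0.00, R.y = 0.00 ✓; |AR| = 27.80 ✓; ∠(HR, RA) = 90.00° ✓; |HR| = 12.40 ✓; bearing(H→Z) − bearing(H→R) = 115.0° ✓; |HZ| = 12.40 ✓; ∠(HZ, ZD) = 94.90° ✗; |ZD| = 16.30 ✓.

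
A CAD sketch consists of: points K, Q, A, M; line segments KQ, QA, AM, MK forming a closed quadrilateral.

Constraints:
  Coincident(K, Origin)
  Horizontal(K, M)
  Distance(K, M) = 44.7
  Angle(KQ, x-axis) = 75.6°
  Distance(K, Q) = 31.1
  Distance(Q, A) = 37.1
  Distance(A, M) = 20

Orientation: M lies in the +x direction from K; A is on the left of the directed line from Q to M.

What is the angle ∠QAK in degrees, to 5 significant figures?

40.590°

Checks: KQ at 75.60° ✓; |QA| = 37.10 ✓; |AM| = 20.00 ✓.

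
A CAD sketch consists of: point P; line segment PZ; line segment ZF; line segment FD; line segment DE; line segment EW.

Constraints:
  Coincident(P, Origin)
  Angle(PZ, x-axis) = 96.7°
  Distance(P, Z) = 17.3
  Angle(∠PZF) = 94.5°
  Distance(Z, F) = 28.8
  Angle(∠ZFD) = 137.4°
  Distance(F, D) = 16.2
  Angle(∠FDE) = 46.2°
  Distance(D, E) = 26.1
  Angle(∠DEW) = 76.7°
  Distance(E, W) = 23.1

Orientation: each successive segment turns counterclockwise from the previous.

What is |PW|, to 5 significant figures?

33.889

∠FDE = 46.2° gives DE at -1.4000° from the x-axis; with |DE| = 26.1, E = (-16.200, 4.0235). ∠DEW = 76.7° gives EW at 101.90° from the x-axis; with |EW| = 23.1, W = (-20.963, 26.627). Then |PW| = |W − P| = 33.889.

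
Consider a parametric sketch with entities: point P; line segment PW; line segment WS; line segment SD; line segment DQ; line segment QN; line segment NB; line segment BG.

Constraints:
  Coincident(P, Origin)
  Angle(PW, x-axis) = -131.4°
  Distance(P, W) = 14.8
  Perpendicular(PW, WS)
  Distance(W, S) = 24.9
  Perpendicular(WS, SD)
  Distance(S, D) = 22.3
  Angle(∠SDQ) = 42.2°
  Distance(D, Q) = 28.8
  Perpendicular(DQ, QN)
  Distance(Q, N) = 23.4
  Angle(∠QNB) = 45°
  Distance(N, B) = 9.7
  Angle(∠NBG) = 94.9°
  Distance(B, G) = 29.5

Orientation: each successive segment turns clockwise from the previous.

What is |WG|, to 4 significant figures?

8.111

P is at the origin; PW runs at -131.4° with length 14.8, so W = (-9.787, -11.10). PW is perpendicular to WS, so WS runs at 138.6°; with |WS| = 24.9, S = (-28.47, 5.365). WS is perpendicular to SD, so SD runs at 48.60°; with |SD| = 22.3, D = (-13.72, 22.09). ∠SDQ = 42.2° gives DQ at -89.20° from the x-axis; with |DQ| = 28.8, Q = (-13.32, -6.705). DQ is perpendicular to QN, so QN runs at -179.2°; with |QN| = 23.4, N = (-36.71, -7.031). ∠QNB = 45.0° gives NB at 45.80° from the x-axis; with |NB| = 9.7, B = (-29.95, -0.07738). ∠NBG = 94.9° gives BG at -39.30° from the x-axis; with |BG| = 29.5, G = (-7.123, -18.76). Then |WG| = |G − W| = 8.111.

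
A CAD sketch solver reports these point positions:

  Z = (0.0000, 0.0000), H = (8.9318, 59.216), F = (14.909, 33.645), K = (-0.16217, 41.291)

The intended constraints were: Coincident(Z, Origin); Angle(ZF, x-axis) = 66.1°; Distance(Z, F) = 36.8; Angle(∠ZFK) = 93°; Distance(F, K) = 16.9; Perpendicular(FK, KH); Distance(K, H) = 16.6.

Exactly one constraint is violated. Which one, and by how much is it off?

Distance(K, H) = 16.6 — off by 3.50.

Z = (0.00, 0.00) ✓; ZF at 66.10° ✓; |ZF| = 36.80 ✓; ∠ZFK = 93.00° ✓; |FK| = 16.90 ✓; ∠(FK, KH) = 90.00° ✓; |KH| = 20.10 ✗.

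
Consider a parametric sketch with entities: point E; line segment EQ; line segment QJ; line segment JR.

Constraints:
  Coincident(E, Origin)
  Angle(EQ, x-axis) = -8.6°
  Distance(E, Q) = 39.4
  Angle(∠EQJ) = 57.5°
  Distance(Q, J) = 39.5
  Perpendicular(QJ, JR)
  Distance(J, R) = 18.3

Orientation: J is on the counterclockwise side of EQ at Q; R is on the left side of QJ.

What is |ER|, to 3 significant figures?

23.6

E is at the origin; EQ runs at -8.6° with length 39.4, so Q = 39.4·(cos -8.6°, sin -8.6°) = (39.0, -5.89). ∠EQJ = 57.5°, so QJ runs at -8.6° + (180° − 57.5°) = 114° from the x-axis; with |QJ| = 39.5, J = Q + 39.5·(cos 114°, sin 114°) = (23.0, 30.2). The perpendicularity gives JR at right angles to QJ; with |JR| = 18.3 on the left of QJ, R = J + 18.3·(-0.914, -0.405) = (6.22, 22.8). Then |ER| = |R − E| = 23.6.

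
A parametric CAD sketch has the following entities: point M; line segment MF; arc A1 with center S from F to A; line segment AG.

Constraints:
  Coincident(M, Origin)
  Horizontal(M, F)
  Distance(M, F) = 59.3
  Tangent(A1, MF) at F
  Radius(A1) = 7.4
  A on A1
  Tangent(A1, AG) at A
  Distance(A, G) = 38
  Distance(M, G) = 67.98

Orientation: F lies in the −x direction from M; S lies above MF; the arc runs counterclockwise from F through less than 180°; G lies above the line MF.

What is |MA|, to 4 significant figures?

52.40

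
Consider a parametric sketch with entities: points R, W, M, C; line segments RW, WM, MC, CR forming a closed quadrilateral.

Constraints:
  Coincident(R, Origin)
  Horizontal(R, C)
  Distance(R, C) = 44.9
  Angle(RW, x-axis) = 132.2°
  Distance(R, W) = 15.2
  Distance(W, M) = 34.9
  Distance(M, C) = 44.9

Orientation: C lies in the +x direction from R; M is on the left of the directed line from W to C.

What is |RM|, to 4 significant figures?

37.87

R is at the origin; RC is horizontal with |RC| = 44.9 and C in +x, so C = (44.9, 0). RW runs at 132.2° with |RW| = 15.2, so W = (-10.21, 11.26). M is determined by |WM| = 34.9 and |MC| = 44.9 together: it lies at the intersection of circle(W, 34.9) and circle(C, 44.9). With |WC| = 56.25, the foot of the radical line on WC is 21.03 from W and the perpendicular offset is √(34.9² − 21.03²) = 27.85. Taking the left-of-WC solution: M = (15.97, 34.34).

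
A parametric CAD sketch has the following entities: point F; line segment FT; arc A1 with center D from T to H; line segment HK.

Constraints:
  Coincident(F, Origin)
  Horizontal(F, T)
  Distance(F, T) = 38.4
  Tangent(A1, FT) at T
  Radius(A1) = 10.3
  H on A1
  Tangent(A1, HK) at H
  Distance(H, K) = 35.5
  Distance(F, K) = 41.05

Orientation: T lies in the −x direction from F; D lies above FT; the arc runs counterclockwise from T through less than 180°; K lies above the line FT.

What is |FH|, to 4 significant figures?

29.64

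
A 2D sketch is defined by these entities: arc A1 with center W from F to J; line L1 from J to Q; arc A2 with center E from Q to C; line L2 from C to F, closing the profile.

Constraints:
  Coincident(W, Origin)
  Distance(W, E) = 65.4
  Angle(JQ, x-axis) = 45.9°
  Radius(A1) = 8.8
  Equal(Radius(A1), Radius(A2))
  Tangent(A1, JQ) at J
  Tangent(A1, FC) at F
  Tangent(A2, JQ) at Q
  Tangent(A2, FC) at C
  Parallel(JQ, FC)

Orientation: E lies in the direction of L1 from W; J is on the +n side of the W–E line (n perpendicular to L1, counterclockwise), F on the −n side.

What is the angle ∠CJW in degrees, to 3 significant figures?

74.9°

Tangency of A1 to both parallel lines with radius 8.8 puts J and F at W ± 8.8·n: J = (-6.32, 6.12), F = (6.32, -6.12). Equal radii place Q and C the same way about E: Q = E + 8.8·n = (39.2, 53.1), C = E − 8.8·n = (51.8, 40.8). Then cos ∠CJW = JC·JW / (|JC||JW|), giving 74.9°.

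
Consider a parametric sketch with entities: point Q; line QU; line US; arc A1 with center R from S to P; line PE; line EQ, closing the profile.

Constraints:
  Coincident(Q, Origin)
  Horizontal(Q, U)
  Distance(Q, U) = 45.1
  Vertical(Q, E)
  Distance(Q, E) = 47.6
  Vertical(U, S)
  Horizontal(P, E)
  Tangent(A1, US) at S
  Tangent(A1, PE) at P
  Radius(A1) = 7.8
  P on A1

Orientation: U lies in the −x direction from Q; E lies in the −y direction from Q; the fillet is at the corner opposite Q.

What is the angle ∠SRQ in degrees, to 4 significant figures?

133.1°

Q is at the origin; QU is horizontal with |QU| = 45.1 and U on the −x side, so U = (-45.10, 0.000). Q and E share the same x with |QE| = 47.6 and E on the −y side, so E = (0.000, -47.60). The virtual corner opposite Q is at (-45.10, -47.60). A1 meets US tangentially, so RS is at right angles to US and since A1 is tangent to PE there, RP ⟂ PE, with radius 7.8, so the center R sits 7.8 in from both sides at R = (-37.30, -39.80). That places the tangent points at S = (-45.10, -39.80) on US and P = (-37.30, -47.60) on PE. Then cos ∠SRQ = RS·RQ / (|RS||RQ|), giving 133.1°.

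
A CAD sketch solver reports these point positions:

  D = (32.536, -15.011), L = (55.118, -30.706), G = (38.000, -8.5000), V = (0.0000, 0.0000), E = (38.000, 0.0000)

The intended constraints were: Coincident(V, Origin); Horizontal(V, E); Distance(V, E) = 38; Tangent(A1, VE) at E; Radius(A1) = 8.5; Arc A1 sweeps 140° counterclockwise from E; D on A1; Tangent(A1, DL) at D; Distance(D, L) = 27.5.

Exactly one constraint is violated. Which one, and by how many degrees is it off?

Tangent(A1, DL) at D — off by 5.20°.

V = (0.00, 0.00) ✓; V.y = 0.00, E.y = 0.00 ✓; |VE| = 38.00 ✓; ∠(GE, EV) = 90.00° ✓; |GE| = 8.500 ✓; bearing(G→D) − bearing(G→E) = 140.0° ✓; |GD| = 8.500 ✓; ∠(GD, DL) = 84.80° ✗; |DL| = 27.50 ✓.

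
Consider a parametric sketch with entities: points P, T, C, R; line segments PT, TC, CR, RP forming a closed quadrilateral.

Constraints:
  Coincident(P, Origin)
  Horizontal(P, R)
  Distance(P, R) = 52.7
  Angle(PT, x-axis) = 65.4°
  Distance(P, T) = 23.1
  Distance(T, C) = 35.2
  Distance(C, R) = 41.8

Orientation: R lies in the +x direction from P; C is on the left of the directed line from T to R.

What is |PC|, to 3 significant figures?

55.9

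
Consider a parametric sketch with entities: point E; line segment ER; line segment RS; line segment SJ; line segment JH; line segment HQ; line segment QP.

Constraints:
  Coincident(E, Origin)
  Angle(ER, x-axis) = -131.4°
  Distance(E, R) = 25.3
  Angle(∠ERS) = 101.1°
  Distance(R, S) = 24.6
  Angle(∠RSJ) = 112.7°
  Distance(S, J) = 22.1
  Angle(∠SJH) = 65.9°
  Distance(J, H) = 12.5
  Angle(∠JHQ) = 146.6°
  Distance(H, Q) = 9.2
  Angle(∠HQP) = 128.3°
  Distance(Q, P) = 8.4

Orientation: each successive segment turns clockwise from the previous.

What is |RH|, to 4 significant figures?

28.79

E is at the origin; ER runs at -131.4° with length 25.3, so R = (-16.73, -18.98). ∠ERS = 101.1° gives RS at 149.7° from the x-axis; with |RS| = 24.6, S = (-37.97, -6.566). ∠RSJ = 112.7° gives SJ at 82.40° from the x-axis; with |SJ| = 22.1, J = (-35.05, 15.34). ∠SJH = 65.9° gives JH at -31.70° from the x-axis; with |JH| = 12.5, H = (-24.41, 8.771). Then |RH| = |H − R| = 28.79.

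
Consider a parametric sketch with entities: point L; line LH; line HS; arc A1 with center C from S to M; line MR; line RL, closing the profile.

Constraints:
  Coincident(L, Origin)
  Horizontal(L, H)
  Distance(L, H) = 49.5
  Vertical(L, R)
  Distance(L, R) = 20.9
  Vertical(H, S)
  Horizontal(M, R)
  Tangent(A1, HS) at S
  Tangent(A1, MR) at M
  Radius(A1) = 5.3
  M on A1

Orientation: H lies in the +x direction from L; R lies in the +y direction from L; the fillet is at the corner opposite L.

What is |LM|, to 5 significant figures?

48.892

L is at the origin; L and H share the same y with |LH| = 49.5 and H on the +x side, so H = (49.500, 0.0000). LR is vertical with |LR| = 20.9 and R on the +y side, so R = (0.0000, 20.900). The virtual corner opposite L is at (49.500, 20.900). Since A1 is tangent to HS there, CS ⟂ HS and the tangent condition forces CM to be normal to MR, with radius 5.3, so the center C sits 5.3 in from both sides at C = (44.200, 15.600). That places the tangent points at S = (49.500, 15.600) on HS and M = (44.200, 20.900) on MR. Then |LM| = |M − L| = 48.892.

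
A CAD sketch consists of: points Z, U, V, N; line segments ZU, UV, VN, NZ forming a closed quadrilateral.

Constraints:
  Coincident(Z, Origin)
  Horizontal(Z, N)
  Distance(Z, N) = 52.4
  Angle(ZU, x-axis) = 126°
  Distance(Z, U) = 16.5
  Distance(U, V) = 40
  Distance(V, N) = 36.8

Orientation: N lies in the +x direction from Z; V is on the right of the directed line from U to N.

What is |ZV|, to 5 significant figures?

23.863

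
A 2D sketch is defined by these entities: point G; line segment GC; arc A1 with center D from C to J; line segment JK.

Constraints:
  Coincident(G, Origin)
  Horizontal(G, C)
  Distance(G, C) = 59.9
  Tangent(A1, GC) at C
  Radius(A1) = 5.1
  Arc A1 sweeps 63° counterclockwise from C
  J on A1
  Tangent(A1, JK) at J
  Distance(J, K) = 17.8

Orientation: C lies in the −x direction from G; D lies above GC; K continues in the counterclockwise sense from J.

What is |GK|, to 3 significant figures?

50.8

G is at the origin; G and C share the same y with |GC| = 59.9 and C on the −x side, so C = (-59.9, 0.00). A1 meets GC tangentially, so DC is at right angles to GC, so D = C + (0, 5.1) = (-59.9, 5.10). On A1, C sits at bearing -90° from D; a 63° counterclockwise sweep puts J at bearing -27°, so J = D + 5.1·(cos -27°, sin -27°) = (-55.4, 2.78). A1 meets JK tangentially, so DJ is at right angles to JK, so JK runs along (−sin -27°, cos -27°); with |JK| = 17.8, K = (-47.3, 18.6). Then |GK| = |K − G| = 50.8.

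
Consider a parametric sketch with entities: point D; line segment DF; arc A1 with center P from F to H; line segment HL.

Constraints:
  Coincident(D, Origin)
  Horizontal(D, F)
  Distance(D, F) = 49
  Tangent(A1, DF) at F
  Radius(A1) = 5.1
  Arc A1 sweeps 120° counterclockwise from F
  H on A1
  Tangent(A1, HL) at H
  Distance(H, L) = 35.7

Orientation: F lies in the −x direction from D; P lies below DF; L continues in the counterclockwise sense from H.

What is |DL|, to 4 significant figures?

52.46

D is at the origin; D and F share the same y with |DF| = 49.0 and F on the −x side, so F = (-49.00, 0.000). A1 meets DF tangentially, so PF is at right angles to DF, so P = F + (0, -5.1) = (-49.00, -5.100). On A1, F sits at bearing 90° from P; a 120° counterclockwise sweep puts H at bearing 210°, so H = P + 5.1·(cos 210°, sin 210°) = (-53.42, -7.650). Since A1 is tangent to HL there, PH ⟂ HL, so HL runs along (−sin 210°, cos 210°); with |HL| = 35.7, L = (-35.57, -38.57). Then |DL| = |L − D| = 52.46.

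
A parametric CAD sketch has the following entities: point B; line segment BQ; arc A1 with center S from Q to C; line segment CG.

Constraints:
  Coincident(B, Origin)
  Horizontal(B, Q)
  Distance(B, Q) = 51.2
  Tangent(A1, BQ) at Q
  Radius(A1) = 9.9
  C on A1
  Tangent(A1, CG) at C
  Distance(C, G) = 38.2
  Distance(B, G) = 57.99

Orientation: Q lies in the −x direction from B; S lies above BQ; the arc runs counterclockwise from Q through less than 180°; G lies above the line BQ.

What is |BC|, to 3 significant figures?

42.3

Checks: B = (0.00, 0.00) ✓; |SC| = 9.900 ✓; ∠(SC, CG) = 90.00° ✓; |CG| = 38.20 ✓; |BG| = 57.99 ✓.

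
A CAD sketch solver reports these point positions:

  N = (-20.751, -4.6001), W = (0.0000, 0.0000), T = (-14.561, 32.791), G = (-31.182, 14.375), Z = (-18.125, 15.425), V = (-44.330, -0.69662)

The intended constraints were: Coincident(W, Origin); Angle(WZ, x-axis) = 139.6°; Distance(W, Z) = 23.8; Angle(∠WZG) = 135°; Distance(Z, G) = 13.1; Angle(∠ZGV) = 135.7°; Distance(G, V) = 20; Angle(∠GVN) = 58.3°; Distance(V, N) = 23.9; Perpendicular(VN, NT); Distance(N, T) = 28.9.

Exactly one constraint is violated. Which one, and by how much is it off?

Distance(N, T) = 28.9 — off by 9.00.

W = (0.00, 0.00) ✓; WZ at 139.6° ✓; |WZ| = 23.80 ✓; ∠WZG = 135.0° ✓; |ZG| = 13.10 ✓; ∠ZGV = 135.7° ✓; |GV| = 20.00 ✓; ∠GVN = 58.30° ✓; |VN| = 23.90 ✓; ∠(VN, NT) = 90.00° ✓; |NT| = 37.90 ✗.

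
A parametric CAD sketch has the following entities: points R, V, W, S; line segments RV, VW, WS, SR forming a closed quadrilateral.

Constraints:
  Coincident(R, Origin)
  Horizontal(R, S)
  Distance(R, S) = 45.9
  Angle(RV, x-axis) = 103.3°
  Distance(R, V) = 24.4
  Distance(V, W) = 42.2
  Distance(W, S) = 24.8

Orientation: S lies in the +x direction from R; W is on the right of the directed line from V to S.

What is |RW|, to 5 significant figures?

23.706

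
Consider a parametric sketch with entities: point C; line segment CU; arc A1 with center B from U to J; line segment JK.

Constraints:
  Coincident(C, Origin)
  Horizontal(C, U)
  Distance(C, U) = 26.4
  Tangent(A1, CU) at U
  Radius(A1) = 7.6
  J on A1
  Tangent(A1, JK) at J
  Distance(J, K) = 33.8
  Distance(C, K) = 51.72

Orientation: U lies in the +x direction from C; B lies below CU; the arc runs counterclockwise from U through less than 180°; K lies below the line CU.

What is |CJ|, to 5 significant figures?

21.679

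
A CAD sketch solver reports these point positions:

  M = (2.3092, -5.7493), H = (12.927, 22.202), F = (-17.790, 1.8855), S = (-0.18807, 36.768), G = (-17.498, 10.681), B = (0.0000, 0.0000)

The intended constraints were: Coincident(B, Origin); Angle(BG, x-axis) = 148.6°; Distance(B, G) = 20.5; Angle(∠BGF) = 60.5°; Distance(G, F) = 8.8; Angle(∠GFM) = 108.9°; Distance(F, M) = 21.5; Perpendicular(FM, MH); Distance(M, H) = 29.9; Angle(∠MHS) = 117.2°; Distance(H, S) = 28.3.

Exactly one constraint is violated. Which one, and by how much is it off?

Distance(H, S) = 28.3 — off by 8.70.

B = (0.00, 0.00) ✓; BG at 148.6° ✓; |BG| = 20.50 ✓; ∠BGF = 60.50° ✓; |GF| = 8.800 ✓; ∠GFM = 108.9° ✓; |FM| = 21.50 ✓; ∠(FM, MH) = 90.00° ✓; |MH| = 29.90 ✓; ∠MHS = 117.2° ✓; |HS| = 19.60 ✗.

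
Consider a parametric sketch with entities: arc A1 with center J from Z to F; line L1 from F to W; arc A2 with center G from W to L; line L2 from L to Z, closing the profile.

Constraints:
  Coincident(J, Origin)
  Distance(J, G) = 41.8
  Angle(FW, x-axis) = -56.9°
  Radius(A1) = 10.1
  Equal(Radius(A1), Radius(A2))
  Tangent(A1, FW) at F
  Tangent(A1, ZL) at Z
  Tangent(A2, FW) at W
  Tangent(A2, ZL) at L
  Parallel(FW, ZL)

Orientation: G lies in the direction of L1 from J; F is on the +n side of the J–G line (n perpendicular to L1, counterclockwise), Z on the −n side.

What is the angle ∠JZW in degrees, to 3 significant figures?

64.2°

The slot axis is L1's direction at -56.9°, so u = (cos -56.9°, sin -56.9°) = (0.546, -0.838) and n = (−sin -56.9°, cos -56.9°) = (0.838, 0.546). J is at the origin and G lies 41.8 along u from J, so G = 41.8·u = (22.8, -35.0). Tangency of A1 to both parallel lines with radius 10.1 puts F and Z at J ± 10.1·n: F = (8.46, 5.52), Z = (-8.46, -5.52). Equal radii place W and L the same way about G: W = G + 10.1·n = (31.3, -29.5), L = G − 10.1·n = (14.4, -40.5). Then cos ∠JZW = ZJ·ZW / (|ZJ||ZW|), giving 64.2°.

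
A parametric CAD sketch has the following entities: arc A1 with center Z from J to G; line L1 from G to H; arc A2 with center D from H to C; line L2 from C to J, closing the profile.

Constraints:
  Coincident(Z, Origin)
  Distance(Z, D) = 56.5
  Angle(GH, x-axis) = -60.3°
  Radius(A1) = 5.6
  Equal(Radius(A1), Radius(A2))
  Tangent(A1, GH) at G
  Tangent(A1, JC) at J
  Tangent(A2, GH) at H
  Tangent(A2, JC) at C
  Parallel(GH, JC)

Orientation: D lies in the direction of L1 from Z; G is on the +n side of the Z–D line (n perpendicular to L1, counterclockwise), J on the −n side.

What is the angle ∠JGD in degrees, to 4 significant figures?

84.34°

Z is at the origin and D lies 56.5 along u from Z, so D = 56.5·u = (27.99, -49.08). Tangency of A1 to both parallel lines with radius 5.6 puts G and J at Z ± 5.6·n: G = (4.864, 2.775), J = (-4.864, -2.775). Then cos ∠JGD = GJ·GD / (|GJ||GD|), giving 84.34°.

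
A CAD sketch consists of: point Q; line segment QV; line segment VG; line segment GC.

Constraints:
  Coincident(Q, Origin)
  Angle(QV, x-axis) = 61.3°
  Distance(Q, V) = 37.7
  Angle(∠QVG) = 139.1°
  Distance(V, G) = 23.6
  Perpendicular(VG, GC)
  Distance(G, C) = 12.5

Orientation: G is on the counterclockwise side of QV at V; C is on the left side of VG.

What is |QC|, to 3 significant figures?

53.5

Q is at the origin; QV runs at 61.3° with length 37.7, so V = 37.7·(cos 61.3°, sin 61.3°) = (18.1, 33.1). ∠QVG = 139.1°, so VG runs at 61.3° + (180° − 139.1°) = 102° from the x-axis; with |VG| = 23.6, G = V + 23.6·(cos 102°, sin 102°) = (13.1, 56.1). VG ⟂ GC; with |GC| = 12.5 on the left of VG, C = G + 12.5·(-0.977, -0.211) = (0.899, 53.5). Then |QC| = |C − Q| = 53.5.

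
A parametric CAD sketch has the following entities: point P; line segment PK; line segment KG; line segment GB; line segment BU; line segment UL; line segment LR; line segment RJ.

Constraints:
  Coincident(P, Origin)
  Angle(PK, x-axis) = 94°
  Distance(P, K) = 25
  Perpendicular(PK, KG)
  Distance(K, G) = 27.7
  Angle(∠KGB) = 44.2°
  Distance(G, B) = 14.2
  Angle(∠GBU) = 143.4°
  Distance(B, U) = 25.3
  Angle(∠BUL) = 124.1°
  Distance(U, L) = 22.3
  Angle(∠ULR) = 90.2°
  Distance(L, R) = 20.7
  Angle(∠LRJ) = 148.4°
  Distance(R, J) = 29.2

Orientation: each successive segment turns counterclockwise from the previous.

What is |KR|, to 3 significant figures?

18.6

P is at the origin; PK runs at 94.0° with length 25.0, so K = (-1.74, 24.9). PK is perpendicular to KG, so KG runs at -176°; with |KG| = 27.7, G = (-29.4, 23.0). ∠KGB = 44.2° gives GB at -40.2° from the x-axis; with |GB| = 14.2, B = (-18.5, 13.8). ∠GBU = 143.4° gives BU at -3.60° from the x-axis; with |BU| = 25.3, U = (6.72, 12.3). ∠BUL = 124.1° gives UL at 52.3° from the x-axis; with |UL| = 22.3, L = (20.4, 29.9). ∠ULR = 90.2° gives LR at 142° from the x-axis; with |LR| = 20.7, R = (4.02, 42.6). Then |KR| = |R − K| = 18.6.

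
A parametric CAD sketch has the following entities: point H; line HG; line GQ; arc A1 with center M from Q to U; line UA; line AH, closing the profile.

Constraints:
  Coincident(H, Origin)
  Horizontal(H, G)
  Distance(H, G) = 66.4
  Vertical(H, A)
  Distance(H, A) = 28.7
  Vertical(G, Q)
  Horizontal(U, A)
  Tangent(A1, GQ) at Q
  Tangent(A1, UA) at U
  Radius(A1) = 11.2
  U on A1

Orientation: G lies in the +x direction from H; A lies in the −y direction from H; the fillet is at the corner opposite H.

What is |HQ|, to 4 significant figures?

68.67

H is at the origin; H and G share the same y with |HG| = 66.4 and G on the +x side, so G = (66.40, 0.000). H and A share the same x with |HA| = 28.7 and A on the −y side, so A = (0.000, -28.70). The virtual corner opposite H is at (66.40, -28.70). Since A1 is tangent to GQ there, MQ ⟂ GQ and the tangent condition forces MU to be normal to UA, with radius 11.2, so the center M sits 11.2 in from both sides at M = (55.20, -17.50). That places the tangent points at Q = (66.40, -17.50) on GQ and U = (55.20, -28.70) on UA. Then |HQ| = |Q − H| = 68.67.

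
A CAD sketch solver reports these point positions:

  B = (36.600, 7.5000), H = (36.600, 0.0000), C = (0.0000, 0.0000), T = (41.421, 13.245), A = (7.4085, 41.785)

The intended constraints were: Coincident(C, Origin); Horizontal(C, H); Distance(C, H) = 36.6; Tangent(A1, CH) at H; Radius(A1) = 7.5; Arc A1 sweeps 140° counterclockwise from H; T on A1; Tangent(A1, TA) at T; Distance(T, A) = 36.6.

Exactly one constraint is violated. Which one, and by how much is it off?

Distance(T, A) = 36.6 — off by 7.80.

C = (0.00, 0.00) ✓; C.y = 0.00, H.y = 0.00 ✓; |CH| = 36.60 ✓; ∠(BH, HC) = 90.00° ✓; |BH| = 7.500 ✓; bearing(B→T) − bearing(B→H) = 140.0° ✓; |BT| = 7.500 ✓; ∠(BT, TA) = 90.00° ✓; |TA| = 44.40 ✗.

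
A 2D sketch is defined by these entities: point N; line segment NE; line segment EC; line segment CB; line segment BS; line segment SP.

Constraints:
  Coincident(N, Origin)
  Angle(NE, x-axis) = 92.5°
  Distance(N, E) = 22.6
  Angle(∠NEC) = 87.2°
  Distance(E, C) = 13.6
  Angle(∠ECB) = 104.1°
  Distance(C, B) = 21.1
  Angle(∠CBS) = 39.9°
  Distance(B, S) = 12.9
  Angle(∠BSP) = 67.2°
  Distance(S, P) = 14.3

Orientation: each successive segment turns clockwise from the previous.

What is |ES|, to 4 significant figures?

15.33

N is at the origin; NE runs at 92.5° with length 22.6, so E = (-0.9858, 22.58). ∠NEC = 87.2° gives EC at -0.3000° from the x-axis; with |EC| = 13.6, C = (12.61, 22.51). ∠ECB = 104.1° gives CB at -76.20° from the x-axis; with |CB| = 21.1, B = (17.65, 2.016). ∠CBS = 39.9° gives BS at 143.7° from the x-axis; with |BS| = 12.9, S = (7.251, 9.653). Then |ES| = |S − E| = 15.33.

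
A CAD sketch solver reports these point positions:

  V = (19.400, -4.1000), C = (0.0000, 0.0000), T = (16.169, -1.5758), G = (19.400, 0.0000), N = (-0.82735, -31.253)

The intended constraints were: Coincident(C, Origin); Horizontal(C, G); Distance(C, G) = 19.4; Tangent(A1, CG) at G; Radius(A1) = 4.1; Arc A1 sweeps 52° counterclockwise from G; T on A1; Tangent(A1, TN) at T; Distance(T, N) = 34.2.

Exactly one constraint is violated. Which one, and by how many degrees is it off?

Tangent(A1, TN) at T — off by 8.20°.

C = (0.00, 0.00) ✓; C.y = 0.00, G.y = 0.00 ✓; |CG| = 19.40 ✓; ∠(VG, GC) = 90.00° ✓; |VG| = 4.100 ✓; bearing(V→T) − bearing(V→G) = 52.00° ✓; |VT| = 4.100 ✓; ∠(VT, TN) = 81.80° ✗; |TN| = 34.20 ✓.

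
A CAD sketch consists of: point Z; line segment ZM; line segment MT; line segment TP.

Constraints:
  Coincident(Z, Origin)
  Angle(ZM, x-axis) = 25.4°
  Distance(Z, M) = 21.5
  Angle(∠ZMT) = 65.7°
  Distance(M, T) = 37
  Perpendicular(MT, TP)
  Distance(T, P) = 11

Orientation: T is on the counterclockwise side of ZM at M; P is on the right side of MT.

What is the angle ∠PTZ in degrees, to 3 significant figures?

125°

∠ZMT = 65.7°, so MT runs at 25.4° + (180° − 65.7°) = 140° from the x-axis; with |MT| = 37.0, T = M + 37.0·(cos 140°, sin 140°) = (-8.80, 33.2). The perpendicularity gives TP at right angles to MT; with |TP| = 11.0 on the right of MT, P = T + 11.0·(0.647, 0.763) = (-1.68, 41.5). Then cos ∠PTZ = TP·TZ / (|TP||TZ|), giving 125°.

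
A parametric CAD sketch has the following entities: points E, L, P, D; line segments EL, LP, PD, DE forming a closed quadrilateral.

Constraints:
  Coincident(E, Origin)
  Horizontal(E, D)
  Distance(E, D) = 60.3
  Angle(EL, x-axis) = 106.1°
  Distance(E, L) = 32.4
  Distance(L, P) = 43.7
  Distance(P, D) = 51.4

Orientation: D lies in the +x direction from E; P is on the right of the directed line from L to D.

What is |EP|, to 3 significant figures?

12.8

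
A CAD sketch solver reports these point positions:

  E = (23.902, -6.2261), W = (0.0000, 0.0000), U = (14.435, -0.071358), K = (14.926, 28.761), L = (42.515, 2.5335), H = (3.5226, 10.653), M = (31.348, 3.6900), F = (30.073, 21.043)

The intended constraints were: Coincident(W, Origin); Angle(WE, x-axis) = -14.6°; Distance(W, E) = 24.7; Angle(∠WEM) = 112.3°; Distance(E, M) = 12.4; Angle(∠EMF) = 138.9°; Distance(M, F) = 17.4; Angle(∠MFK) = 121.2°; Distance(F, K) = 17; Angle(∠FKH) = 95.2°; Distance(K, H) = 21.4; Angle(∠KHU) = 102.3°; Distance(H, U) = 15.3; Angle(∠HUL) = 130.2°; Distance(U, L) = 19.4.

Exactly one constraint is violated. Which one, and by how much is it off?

Distance(U, L) = 19.4 — off by 8.80.

W = (0.00, 0.00) ✓; WE at -14.60° ✓; |WE| = 24.70 ✓; ∠WEM = 112.3° ✓; |EM| = 12.40 ✓; ∠EMF = 138.9° ✓; |MF| = 17.40 ✓; ∠MFK = 121.2° ✓; |FK| = 17.00 ✓; ∠FKH = 95.20° ✓; |KH| = 21.40 ✓; ∠KHU = 102.3° ✓; |HU| = 15.30 ✓; ∠HUL = 130.2° ✓; |UL| = 28.20 ✗.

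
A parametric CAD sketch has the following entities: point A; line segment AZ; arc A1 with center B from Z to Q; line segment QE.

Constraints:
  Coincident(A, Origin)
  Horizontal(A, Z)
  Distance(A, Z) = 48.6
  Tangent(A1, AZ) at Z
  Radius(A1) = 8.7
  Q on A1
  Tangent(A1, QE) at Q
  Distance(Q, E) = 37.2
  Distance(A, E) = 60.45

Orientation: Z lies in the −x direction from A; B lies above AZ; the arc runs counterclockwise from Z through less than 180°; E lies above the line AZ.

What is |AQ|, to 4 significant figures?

40.82

A is at the origin; A and Z share the same y with |AZ| = 48.6 and Z on the −x side, so Z = (-48.60, 0.000). Since A1 is tangent to AZ there, BZ ⟂ AZ, so B = Z + (0, 8.7) = (-48.60, 8.700). Since BQ ⟂ QE (tangency), |BE| = √(8.7² + 37.2²) = 38.20 regardless of where Q sits on A1. So E lies on both circle(A, 60.45) and circle(B, 38.20); the above-AZ intersection is E = (-39.46, 45.79). Q is the foot of the tangent from E: Q = (-39.90, 8.597).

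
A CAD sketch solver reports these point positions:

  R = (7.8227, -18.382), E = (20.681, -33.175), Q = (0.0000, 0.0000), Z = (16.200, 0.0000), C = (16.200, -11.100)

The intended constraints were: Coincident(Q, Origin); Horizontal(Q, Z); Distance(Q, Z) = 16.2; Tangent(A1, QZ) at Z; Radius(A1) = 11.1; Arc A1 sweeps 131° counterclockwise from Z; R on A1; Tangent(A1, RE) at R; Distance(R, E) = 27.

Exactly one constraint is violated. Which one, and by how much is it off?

Distance(R, E) = 27 — off by 7.40.

Q = (0.00, 0.00) ✓; Q.y = 0.00, Z.y = 0.00 ✓; |QZ| = 16.20 ✓; ∠(CZ, ZQ) = 90.00° ✓; |CZ| = 11.10 ✓; bearing(C→R) − bearing(C→Z) = 131.0° ✓; |CR| = 11.10 ✓; ∠(CR, RE) = 90.00° ✓; |RE| = 19.60 ✗.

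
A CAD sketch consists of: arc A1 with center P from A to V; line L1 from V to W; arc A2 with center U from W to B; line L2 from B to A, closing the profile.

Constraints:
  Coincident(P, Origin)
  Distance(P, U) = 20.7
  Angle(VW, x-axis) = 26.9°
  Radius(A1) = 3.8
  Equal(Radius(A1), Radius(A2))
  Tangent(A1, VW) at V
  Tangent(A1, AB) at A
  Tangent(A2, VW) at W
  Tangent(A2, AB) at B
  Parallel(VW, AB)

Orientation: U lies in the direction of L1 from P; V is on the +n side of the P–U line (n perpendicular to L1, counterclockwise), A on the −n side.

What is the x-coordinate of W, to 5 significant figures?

16.741

Tangency of A1 to both parallel lines with radius 3.8 puts V and A at P ± 3.8·n: V = (-1.7193, 3.3888), A = (1.7193, -3.3888). Equal radii place W and B the same way about U: W = U + 3.8·n = (16.741, 12.754), B = U − 3.8·n = (20.179, 5.9766). So W.x = 16.741.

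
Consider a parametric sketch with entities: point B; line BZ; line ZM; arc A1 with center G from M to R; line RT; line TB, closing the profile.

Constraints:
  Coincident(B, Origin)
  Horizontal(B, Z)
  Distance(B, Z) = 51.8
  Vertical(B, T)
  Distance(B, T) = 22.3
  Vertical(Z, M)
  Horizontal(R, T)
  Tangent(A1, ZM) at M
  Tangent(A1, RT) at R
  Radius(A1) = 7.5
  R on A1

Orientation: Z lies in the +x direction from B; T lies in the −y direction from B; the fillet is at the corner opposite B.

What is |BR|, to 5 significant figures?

49.596

B is at the origin; BZ is horizontal with |BZ| = 51.8 and Z on the +x side, so Z = (51.800, 0.0000). BT is vertical with |BT| = 22.3 and T on the −y side, so T = (0.0000, -22.300). The virtual corner opposite B is at (51.800, -22.300). A1 meets ZM tangentially, so GM is at right angles to ZM and since A1 is tangent to RT there, GR ⟂ RT, with radius 7.5, so the center G sits 7.5 in from both sides at G = (44.300, -14.800). That places the tangent points at M = (51.800, -14.800) on ZM and R = (44.300, -22.300) on RT. Then |BR| = |R − B| = 49.596.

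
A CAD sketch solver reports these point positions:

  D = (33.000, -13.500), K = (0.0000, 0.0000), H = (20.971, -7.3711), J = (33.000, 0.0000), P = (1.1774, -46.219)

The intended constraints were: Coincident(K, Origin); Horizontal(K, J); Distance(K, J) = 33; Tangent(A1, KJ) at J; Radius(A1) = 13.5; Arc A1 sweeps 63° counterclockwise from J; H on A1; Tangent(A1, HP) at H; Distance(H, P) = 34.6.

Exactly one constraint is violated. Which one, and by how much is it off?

Distance(H, P) = 34.6 — off by 9.00.

K = (0.00, 0.00) ✓; K.y = 0.00, J.y = 0.00 ✓; |KJ| = 33.00 ✓; ∠(DJ, JK) = 90.00° ✓; |DJ| = 13.50 ✓; bearing(D→H) − bearing(D→J) = 63.00° ✓; |DH| = 13.50 ✓; ∠(DH, HP) = 90.00° ✓; |HP| = 43.60 ✗.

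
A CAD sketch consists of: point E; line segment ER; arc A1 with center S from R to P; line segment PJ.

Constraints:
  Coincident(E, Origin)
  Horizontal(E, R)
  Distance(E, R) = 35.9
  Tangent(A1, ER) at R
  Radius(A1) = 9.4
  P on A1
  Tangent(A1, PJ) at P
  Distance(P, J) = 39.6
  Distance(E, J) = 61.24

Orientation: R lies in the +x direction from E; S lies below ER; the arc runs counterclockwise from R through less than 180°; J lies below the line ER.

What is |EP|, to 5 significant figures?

29.057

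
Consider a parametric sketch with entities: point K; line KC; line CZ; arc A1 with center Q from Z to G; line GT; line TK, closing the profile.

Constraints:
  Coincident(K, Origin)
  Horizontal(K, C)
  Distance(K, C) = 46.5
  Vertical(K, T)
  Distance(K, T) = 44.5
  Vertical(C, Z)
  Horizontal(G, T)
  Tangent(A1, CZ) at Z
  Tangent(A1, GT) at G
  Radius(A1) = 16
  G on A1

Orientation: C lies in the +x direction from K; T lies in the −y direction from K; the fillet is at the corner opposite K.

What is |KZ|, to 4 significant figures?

54.54

K is at the origin; K and C share the same y with |KC| = 46.5 and C on the +x side, so C = (46.50, 0.000). KT is vertical with |KT| = 44.5 and T on the −y side, so T = (0.000, -44.50). The virtual corner opposite K is at (46.50, -44.50). Tangency of A1 to CZ means the radius QZ is perpendicular to CZ and the tangent condition forces QG to be normal to GT, with radius 16.0, so the center Q sits 16.0 in from both sides at Q = (30.50, -28.50). That places the tangent points at Z = (46.50, -28.50) on CZ and G = (30.50, -44.50) on GT. Then |KZ| = |Z − K| = 54.54.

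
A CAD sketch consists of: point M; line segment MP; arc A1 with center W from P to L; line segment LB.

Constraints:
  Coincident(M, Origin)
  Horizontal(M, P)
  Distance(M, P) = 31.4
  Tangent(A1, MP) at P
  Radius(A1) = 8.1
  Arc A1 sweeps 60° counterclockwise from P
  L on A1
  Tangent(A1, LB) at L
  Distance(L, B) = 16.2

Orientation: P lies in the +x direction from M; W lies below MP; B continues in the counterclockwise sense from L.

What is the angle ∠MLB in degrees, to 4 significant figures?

69.43°

On A1, P sits at bearing 90° from W; a 60° counterclockwise sweep puts L at bearing 150°, so L = W + 8.1·(cos 150°, sin 150°) = (24.39, -4.050). Since A1 is tangent to LB there, WL ⟂ LB, so LB runs along (−sin 150°, cos 150°); with |LB| = 16.2, B = (16.29, -18.08). Then cos ∠MLB = LM·LB / (|LM||LB|), giving 69.43°.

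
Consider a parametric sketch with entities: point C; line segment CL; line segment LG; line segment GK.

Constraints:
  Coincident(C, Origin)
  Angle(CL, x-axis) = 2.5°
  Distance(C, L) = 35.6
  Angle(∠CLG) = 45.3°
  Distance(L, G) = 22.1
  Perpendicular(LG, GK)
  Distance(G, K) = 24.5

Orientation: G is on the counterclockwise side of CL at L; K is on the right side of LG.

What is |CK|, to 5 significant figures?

49.891

∠CLG = 45.3°, so LG runs at 2.5° + (180° − 45.3°) = 137.20° from the x-axis; with |LG| = 22.1, G = L + 22.1·(cos 137.20°, sin 137.20°) = (19.351, 16.569). LG ⟂ GK; with |GK| = 24.5 on the right of LG, K = G + 24.5·(0.67944, 0.73373) = (35.997, 34.545). Then |CK| = |K − C| = 49.891.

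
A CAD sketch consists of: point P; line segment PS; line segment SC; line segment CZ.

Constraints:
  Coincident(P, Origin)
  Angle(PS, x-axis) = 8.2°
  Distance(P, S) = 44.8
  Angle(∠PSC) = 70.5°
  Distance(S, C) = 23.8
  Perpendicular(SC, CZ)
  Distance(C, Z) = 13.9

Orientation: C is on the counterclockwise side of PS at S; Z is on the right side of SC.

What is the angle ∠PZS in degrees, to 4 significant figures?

50.76°

P is at the origin; PS runs at 8.2° with length 44.8, so S = 44.8·(cos 8.2°, sin 8.2°) = (44.34, 6.390). ∠PSC = 70.5°, so SC runs at 8.2° + (180° − 70.5°) = 117.7° from the x-axis; with |SC| = 23.8, C = S + 23.8·(cos 117.7°, sin 117.7°) = (33.28, 27.46). SC is perpendicular to CZ; with |CZ| = 13.9 on the right of SC, Z = C + 13.9·(0.8854, 0.4648) = (45.59, 33.92). Then cos ∠PZS = ZP·ZS / (|ZP||ZS|), giving 50.76°.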